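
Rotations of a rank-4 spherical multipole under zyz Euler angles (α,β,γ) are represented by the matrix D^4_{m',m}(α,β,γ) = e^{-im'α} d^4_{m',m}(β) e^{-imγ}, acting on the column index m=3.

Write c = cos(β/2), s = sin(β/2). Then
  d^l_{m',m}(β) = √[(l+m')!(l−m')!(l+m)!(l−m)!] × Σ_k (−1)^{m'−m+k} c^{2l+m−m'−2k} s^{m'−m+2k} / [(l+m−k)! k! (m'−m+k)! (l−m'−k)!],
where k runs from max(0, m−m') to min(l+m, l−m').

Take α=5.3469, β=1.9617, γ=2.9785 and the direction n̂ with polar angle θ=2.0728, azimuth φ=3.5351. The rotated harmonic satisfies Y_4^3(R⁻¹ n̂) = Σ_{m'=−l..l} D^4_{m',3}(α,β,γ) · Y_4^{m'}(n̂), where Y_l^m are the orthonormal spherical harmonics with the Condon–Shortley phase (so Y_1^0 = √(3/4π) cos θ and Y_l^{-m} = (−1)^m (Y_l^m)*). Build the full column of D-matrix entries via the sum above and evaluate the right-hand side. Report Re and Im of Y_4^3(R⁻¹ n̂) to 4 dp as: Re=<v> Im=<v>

Need the full column D^4_{m',3} for m'=−4..4 at α=5.3469, β=1.9617, γ=2.9785.
cos(β/2)=0.556316, sin(β/2)=0.830971
d^4_{-4,3}: single k=7 term ⇒ +0.430493;  D = +0.427686-0.049086i
d^4_{-3,3}: k∈[6..7] ⇒ +0.713273 -0.227345 = +0.485928;  D = +0.330794+0.355951i
d^4_{-2,3}: k∈[5..6] ⇒ +0.765736 -0.569489 = +0.196247;  D = -0.036582+0.192807i
d^4_{-1,3}: k∈[4..5] ⇒ +0.604156 -0.808775 = -0.204619;  D = +0.184514-0.088451i
d^4_{0,3}: k∈[3..4] ⇒ +0.361768 -0.807157 = -0.445388;  D = +0.393132+0.209328i
d^4_{1,3}: k∈[2..3] ⇒ +0.162470 -0.604156 = -0.441686;  D = +0.063922+0.437036i
d^4_{2,3}: k∈[1..2] ⇒ +0.051275 -0.343203 = -0.291929;  D = -0.207589+0.205254i
d^4_{3,3}: k∈[0..1] ⇒ +0.009174 -0.143285 = -0.134111;  D = -0.132471-0.020908i
d^4_{4,3}: single k=0 term ⇒ -0.038760;  D = -0.017829-0.034416i
Y_4^{m'}(θ=2.0728,φ=3.5351) and Σ D·Y over m':
  (+0.4277-0.0491i)·(-0.0008-0.2613i)  (+0.3308+0.3560i)·(+0.1544-0.3752i)  (-0.0366+0.1928i)·(+0.1127-0.1130i)  (+0.1845-0.0885i)·(-0.2542+0.1055i)  (+0.3931+0.2093i)·(-0.2190+0.0000i)  (+0.0639+0.4370i)·(+0.2542+0.1055i)  (-0.2076+0.2053i)·(+0.1127+0.1130i)  (-0.1325-0.0209i)·(-0.1544-0.3752i)  (-0.0178-0.0344i)·(-0.0008+0.2613i)
Y_4^3(R⁻¹ n̂) = +0.010609+0.006880i

Re=0.0106 Im=0.0069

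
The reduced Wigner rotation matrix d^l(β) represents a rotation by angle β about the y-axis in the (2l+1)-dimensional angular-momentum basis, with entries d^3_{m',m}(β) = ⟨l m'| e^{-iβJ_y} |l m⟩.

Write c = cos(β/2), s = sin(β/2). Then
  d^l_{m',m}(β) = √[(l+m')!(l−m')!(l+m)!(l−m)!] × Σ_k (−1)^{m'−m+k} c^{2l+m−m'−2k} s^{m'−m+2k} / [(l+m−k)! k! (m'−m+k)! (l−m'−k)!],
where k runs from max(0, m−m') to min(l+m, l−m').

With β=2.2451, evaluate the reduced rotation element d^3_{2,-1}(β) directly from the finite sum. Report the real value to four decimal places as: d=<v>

d=0.4379

d^3_{2,-1}(β=2.2451) via Wigner's sum:
With c≡cos(β/2)=0.433386 and s≡sin(β/2)=0.901209, N=[120·1·2·24]^{1/2}=75.894664
k: max(0,(-1)−(2))=0 … min(3+(-1),3−(2))=1
  k=0: (−1)^3·75.8947/(12)·0.4334^3·0.9012^3 = -0.376816
  k=1: (−1)^4·75.8947/(24)·0.4334^1·0.9012^5 = +0.814706
d^3_{2,-1}(2.2451) = -0.376816 +0.814706 = +0.437890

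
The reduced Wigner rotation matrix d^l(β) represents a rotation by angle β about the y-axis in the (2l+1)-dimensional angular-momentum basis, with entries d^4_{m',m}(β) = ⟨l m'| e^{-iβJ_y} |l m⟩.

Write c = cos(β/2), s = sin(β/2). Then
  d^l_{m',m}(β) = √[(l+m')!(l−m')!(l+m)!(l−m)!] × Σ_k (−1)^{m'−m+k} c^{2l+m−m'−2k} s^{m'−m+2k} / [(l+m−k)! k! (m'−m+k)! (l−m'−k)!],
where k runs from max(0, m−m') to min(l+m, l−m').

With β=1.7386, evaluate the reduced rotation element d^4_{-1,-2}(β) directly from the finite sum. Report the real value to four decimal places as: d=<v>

d=-0.0813

d^4_{-1,-2}(β=1.7386) via Wigner's sum:
Half-angle: c=0.645361, s=0.763877. N=√(6·120·2·720)=1018.233765
The bounds max(0,m−m')=0 and min(l+m,l−m')=2 give 3 terms
  k=0: (−1)^1·1018.2338/(240)·0.6454^7·0.7639^1 = -0.151106
  k=1: (−1)^2·1018.2338/(48)·0.6454^5·0.7639^3 = +1.058503
  k=2: (−1)^3·1018.2338/(72)·0.6454^3·0.7639^5 = -0.988649
d^4_{-1,-2}(1.7386) = -0.151106 +1.058503 -0.988649 = -0.081252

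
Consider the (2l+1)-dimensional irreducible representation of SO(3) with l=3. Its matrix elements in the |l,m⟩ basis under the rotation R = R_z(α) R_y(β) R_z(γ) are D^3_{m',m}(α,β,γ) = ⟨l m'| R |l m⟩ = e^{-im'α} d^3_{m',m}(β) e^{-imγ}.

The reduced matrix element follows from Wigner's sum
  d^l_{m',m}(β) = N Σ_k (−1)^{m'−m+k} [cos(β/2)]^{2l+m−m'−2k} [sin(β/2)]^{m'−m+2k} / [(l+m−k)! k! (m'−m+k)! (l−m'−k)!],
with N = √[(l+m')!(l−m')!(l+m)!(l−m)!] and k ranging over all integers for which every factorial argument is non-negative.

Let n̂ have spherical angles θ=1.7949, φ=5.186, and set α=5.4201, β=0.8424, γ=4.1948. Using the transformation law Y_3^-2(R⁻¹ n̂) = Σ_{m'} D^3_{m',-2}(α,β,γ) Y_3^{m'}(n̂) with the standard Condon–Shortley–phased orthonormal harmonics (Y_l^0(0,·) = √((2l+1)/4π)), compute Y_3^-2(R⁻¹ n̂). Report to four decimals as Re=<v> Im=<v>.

Need the full column D^3_{m',-2} for m'=−3..3 at α=5.4201, β=0.8424, γ=4.1948.
cos(β/2)=0.912599, sin(β/2)=0.408856
d^3_{-3,-2}: single k=1 term ⇒ +0.633936;  D = +0.561464-0.294335i
d^3_{-2,-2}: k∈[0..1] ⇒ +0.577670 -0.579736 = -0.002066;  D = -0.001919-0.000767i
d^3_{-1,-2}: k∈[0..1] ⇒ -0.818408 +0.328534 = -0.489874;  D = -0.157566-0.463842i
d^3_{0,-2}: k∈[0..1] ⇒ +0.635069 -0.127468 = +0.507601;  D = -0.259066+0.436513i
d^3_{1,-2}: k∈[0..1] ⇒ -0.328534 +0.032971 = -0.295563;  D = +0.291197-0.050614i
d^3_{2,-2}: k∈[0..1] ⇒ +0.116362 -0.004671 = +0.111691;  D = -0.086070-0.071181i
d^3_{3,-2}: single k=0 term ⇒ -0.025539;  D = +0.000427+0.025536i
Y_3^{m'}(θ=1.7949,φ=5.186) and Σ D·Y over m':
  (+0.5615-0.2943i)·(-0.3824-0.0578i)  (-0.0019-0.0008i)·(+0.1261-0.1753i)  (-0.1576-0.4638i)·(-0.1082-0.2112i)  (-0.2591+0.4365i)·(+0.2283+0.0000i)  (+0.2912-0.0506i)·(+0.1082-0.2112i)  (-0.0861-0.0712i)·(+0.1261+0.1753i)  (+0.0004+0.0255i)·(+0.3824-0.0578i)
Y_3^-2(R⁻¹ n̂) = -0.348018+0.182191i

Re=-0.3480 Im=0.1822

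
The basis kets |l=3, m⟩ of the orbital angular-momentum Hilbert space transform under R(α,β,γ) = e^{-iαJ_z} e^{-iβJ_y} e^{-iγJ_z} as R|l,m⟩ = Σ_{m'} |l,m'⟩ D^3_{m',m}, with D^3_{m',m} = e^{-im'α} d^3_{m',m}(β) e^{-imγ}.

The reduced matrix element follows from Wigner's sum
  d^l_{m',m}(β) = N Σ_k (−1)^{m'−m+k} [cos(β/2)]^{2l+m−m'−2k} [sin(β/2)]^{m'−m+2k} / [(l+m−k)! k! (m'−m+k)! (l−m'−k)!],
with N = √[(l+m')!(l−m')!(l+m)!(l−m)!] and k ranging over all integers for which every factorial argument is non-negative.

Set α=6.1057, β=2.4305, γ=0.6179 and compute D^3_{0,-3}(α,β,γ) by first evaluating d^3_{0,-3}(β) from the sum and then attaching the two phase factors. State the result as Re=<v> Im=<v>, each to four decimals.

Re=0.0434 Im=-0.1492

First d^3_{0,-3}(β=2.4305), then the phase factors e^{-i(0)α} and e^{-i(-3)γ}:
Half-angle: c=0.348103, s=0.937456. N=√(6·6·1·720)=160.996894
Admissible k: 0..0 (factorial args all ≥0)
  k=0: (−1)^3·160.9969/(36)·0.3481^3·0.9375^3 = -0.155414
d^3_{0,-3}(2.4305) = -0.155414
Attach z-rotation phases: D = e^{-i(0)(6.1057)}·(-0.155414)·e^{-i(-3)(0.6179)} = +0.043383-0.149236i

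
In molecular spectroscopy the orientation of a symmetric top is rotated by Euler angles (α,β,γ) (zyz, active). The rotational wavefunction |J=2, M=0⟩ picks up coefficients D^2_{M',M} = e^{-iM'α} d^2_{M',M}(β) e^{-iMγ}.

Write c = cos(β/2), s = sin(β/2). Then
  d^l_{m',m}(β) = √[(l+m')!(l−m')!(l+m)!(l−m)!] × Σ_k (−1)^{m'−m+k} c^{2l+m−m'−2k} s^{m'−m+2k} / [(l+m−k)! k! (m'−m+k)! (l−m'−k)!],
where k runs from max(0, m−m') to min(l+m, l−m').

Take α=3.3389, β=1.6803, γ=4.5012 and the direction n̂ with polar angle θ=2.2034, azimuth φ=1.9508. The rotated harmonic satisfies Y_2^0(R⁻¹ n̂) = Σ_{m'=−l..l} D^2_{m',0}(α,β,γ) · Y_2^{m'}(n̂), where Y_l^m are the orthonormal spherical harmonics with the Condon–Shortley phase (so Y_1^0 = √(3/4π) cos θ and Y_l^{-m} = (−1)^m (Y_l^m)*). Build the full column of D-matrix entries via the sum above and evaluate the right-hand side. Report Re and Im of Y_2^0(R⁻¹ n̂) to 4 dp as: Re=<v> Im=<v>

Need the full column D^2_{m',0} for m'=−2..2 at α=3.3389, β=1.6803, γ=4.5012.
cos(β/2)=0.667351, sin(β/2)=0.744743
d^2_{-2,0}: single k=2 term ⇒ +0.605059;  D = +0.558557+0.232616i
d^2_{-1,0}: k∈[1..2] ⇒ +0.542182 -0.675227 = -0.133045;  D = +0.130463+0.026081i
d^2_{0,0}: k∈[0..2] ⇒ +0.198343 -0.988057 +0.307628 = -0.482085;  D = -0.482085+0.000000i
d^2_{1,0}: k∈[0..1] ⇒ -0.542182 +0.675227 = +0.133045;  D = -0.130463+0.026081i
d^2_{2,0}: single k=0 term ⇒ +0.605059;  D = +0.558557-0.232616i
Y_2^{m'}(θ=2.2034,φ=1.9508) and Σ D·Y over m':
  (+0.5586+0.2326i)·(-0.1821+0.1731i)  (+0.1305+0.0261i)·(+0.1366+0.3421i)  (-0.4821+0.0000i)·(+0.0154+0.0000i)  (-0.1305+0.0261i)·(-0.1366+0.3421i)  (+0.5586-0.2326i)·(-0.1821-0.1731i)
Y_2^0(R⁻¹ n̂) = -0.273561-0.000000i

Re=-0.2736 Im=0.0000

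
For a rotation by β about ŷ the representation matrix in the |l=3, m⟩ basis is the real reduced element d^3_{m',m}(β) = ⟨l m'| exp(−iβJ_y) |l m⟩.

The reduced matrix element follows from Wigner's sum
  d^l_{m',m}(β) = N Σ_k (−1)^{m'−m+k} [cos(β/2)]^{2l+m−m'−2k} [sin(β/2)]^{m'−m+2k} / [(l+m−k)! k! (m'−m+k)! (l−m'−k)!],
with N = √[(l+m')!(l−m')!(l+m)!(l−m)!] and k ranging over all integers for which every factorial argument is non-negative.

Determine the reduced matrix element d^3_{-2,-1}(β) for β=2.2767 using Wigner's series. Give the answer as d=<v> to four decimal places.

d^3_{-2,-1}(β=2.2767) via Wigner's sum:
c=cos(2.2767/2)=0.419093, s=sin(2.2767/2)=0.907943; N=√[1·120·2·24]=75.894664
Admissible k: 1..2 (factorial args all ≥0)
  k=1: (−1)^0·75.8947/(24)·0.4191^5·0.9079^1 = +0.037120
  k=2: (−1)^1·75.8947/(12)·0.4191^3·0.9079^3 = -0.348448
d^3_{-2,-1}(2.2767) = +0.037120 -0.348448 = -0.311328

d=-0.3113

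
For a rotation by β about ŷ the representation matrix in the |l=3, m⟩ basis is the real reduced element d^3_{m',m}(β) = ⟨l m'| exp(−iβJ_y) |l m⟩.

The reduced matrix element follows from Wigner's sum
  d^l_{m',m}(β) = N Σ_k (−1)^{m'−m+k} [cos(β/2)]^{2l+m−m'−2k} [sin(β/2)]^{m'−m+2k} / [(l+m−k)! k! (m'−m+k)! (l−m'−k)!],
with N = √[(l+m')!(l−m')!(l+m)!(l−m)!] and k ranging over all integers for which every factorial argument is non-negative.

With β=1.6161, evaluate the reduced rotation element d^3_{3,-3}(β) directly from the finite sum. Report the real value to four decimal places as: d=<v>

d=0.1428

d^3_{3,-3}(β=1.6161) via Wigner's sum:
c=cos(1.6161/2)=0.690909, s=sin(1.6161/2)=0.722941; N=√[720·1·1·720]=720.000000
k∈{0} keeps every argument non-negative
  k=0: (−1)^6·720.0000/(720)·0.6909^0·0.7229^6 = +0.142764
d^3_{3,-3}(1.6161) = +0.142764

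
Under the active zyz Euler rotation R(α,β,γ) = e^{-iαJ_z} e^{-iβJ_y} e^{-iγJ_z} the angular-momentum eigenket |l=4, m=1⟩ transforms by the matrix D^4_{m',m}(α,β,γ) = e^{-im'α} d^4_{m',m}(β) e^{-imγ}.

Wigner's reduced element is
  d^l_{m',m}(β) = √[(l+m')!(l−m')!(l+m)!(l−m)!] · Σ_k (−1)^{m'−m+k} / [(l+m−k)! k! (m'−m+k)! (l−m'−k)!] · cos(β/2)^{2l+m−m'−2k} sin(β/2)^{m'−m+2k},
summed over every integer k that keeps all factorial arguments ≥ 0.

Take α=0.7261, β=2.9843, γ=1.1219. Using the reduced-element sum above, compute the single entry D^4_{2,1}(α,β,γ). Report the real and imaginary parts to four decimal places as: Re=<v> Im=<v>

Re=0.0056 Im=0.0036

Split into d^4_{2,1}(β=2.9843) × two z-phases.
With c≡cos(β/2)=0.078565 and s≡sin(β/2)=0.996909, N=[720·2·120·6]^{1/2}=1018.233765
The bounds max(0,m−m')=0 and min(l+m,l−m')=2 give 3 terms
  k=0: (−1)^1·1018.2338/(240)·0.0786^7·0.9969^1 = -0.000000
  k=1: (−1)^2·1018.2338/(48)·0.0786^5·0.9969^3 = +0.000063
  k=2: (−1)^3·1018.2338/(72)·0.0786^3·0.9969^5 = -0.006753
d^4_{2,1}(2.9843) = -0.000000 +0.000063 -0.006753 = -0.006690
Attach z-rotation phases: D = e^{-i(2)(0.7261)}·(-0.006690)·e^{-i(1)(1.1219)} = +0.005641+0.003596i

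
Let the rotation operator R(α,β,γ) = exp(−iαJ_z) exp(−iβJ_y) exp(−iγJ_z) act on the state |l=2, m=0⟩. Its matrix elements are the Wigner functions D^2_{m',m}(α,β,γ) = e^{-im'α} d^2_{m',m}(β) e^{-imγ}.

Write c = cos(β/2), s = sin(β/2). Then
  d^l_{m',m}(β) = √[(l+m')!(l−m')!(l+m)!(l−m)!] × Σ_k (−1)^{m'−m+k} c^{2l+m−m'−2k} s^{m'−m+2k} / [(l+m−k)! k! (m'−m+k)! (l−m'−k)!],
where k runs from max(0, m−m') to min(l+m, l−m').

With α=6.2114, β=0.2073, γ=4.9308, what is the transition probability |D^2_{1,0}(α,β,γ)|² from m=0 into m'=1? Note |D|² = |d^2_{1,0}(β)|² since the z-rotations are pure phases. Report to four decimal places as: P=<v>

First d^2_{1,0}(β=0.2073), then the phase factors e^{-i(1)α} and e^{-i(0)γ}:
Half-angle: c=0.994633, s=0.103465. N=√(6·1·2·2)=4.898979
k: max(0,(0)−(1))=0 … min(2+(0),2−(1))=1
  k=0: (−1)^1·4.8990/(2)·0.9946^3·0.1035^1 = -0.249377
  k=1: (−1)^2·4.8990/(2)·0.9946^1·0.1035^3 = +0.002698
d^2_{1,0}(0.2073) = -0.249377 +0.002698 = -0.246678
|D^2_{1,0}|² = |d^2_{1,0}(β)|² = (-0.246678)² = 0.060850 (the z-rotation phases have unit modulus)

P=0.0609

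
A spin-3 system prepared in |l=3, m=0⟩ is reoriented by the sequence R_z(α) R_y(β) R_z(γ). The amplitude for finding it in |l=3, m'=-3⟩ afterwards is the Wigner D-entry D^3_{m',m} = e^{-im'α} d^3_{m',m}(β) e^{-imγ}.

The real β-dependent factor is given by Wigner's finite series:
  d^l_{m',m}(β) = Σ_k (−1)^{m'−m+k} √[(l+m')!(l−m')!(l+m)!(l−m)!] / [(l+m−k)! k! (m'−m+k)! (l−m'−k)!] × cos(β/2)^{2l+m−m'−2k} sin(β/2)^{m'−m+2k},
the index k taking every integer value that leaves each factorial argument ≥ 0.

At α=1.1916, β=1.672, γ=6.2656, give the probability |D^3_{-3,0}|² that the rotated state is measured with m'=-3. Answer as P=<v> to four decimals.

D^3_{-3,0}(1.1916,1.672,6.2656) = e^{-i·-3·1.1916}·d^3_{-3,0}(1.672)·e^{-i·0·6.2656}. Compute d first:
c=cos(1.672/2)=0.670436, s=sin(1.672/2)=0.741967; N=√[1·720·6·6]=160.996894
Admissible k: 3..3 (factorial args all ≥0)
  k=3: (−1)^0·160.9969/(36)·0.6704^3·0.7420^3 = +0.550480
d^3_{-3,0}(1.672) = +0.550480
|D^3_{-3,0}|² = |d^3_{-3,0}(β)|² = (+0.550480)² = 0.303028 (the z-rotation phases have unit modulus)

P=0.3030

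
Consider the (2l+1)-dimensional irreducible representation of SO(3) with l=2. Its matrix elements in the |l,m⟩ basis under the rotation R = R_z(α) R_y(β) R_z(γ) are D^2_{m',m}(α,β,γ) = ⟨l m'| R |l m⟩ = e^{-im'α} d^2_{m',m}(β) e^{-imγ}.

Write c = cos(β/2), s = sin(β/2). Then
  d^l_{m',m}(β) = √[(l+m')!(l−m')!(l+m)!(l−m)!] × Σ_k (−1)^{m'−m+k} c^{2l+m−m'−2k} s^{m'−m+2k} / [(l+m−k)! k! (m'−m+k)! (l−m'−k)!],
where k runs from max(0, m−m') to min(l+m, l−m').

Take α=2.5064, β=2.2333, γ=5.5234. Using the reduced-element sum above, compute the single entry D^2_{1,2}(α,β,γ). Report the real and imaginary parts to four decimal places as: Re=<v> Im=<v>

Split into d^2_{1,2}(β=2.2333) × two z-phases.
Half-angle: c=0.438695, s=0.898636. N=√(6·1·24·1)=12.000000
k: max(0,(2)−(1))=1 … min(2+(2),2−(1))=1
  k=1: (−1)^0·12.0000/(6)·0.4387^3·0.8986^1 = +0.151741
d^2_{1,2}(2.2333) = +0.151741
D = (-0.804957-0.593333i)·(+0.151741)·(+0.051203+0.998688i) = +0.083661-0.126595i

Re=0.0837 Im=-0.1266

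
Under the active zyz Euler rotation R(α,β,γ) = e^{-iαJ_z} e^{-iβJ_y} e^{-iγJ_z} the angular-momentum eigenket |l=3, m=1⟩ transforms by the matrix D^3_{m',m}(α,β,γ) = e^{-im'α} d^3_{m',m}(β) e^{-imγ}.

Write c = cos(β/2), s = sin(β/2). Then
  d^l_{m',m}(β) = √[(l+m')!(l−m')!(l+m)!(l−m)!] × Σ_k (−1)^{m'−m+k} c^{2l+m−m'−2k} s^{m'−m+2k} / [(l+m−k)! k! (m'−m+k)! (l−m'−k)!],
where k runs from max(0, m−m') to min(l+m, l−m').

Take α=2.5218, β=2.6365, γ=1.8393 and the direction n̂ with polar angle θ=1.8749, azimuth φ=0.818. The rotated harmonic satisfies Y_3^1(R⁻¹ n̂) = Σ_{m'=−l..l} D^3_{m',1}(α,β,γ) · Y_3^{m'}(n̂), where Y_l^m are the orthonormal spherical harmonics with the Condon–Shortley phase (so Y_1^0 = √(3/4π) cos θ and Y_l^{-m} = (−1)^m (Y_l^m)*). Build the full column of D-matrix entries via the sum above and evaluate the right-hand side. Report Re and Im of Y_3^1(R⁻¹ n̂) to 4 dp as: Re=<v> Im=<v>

Need the full column D^3_{m',1} for m'=−3..3 at α=2.5218, β=2.6365, γ=1.8393.
cos(β/2)=0.249870, sin(β/2)=0.968279
d^3_{-3,1}: single k=4 term ⇒ +0.212558;  D = +0.180419-0.112383i
d^3_{-2,1}: k∈[3..4] ⇒ +0.089573 -0.672540 = -0.582967;  D = +0.581821+0.036532i
d^3_{-1,1}: k∈[2..4] ⇒ +0.021929 -0.439058 +0.824146 = +0.407016;  D = +0.315844+0.256719i
d^3_{0,1}: k∈[1..3] ⇒ +0.003267 -0.147183 +0.736730 = +0.592814;  D = -0.157267-0.571573i
d^3_{1,1}: k∈[0..2] ⇒ +0.000243 -0.029238 +0.329294 = +0.300299;  D = -0.103335+0.281960i
d^3_{2,1}: k∈[0..1] ⇒ -0.002982 +0.089573 = +0.086590;  D = +0.071480-0.048872i
d^3_{3,1}: single k=0 term ⇒ +0.014155;  D = -0.014152-0.000284i
Y_3^{m'}(θ=1.8749,φ=0.818) and Σ D·Y over m':
  (+0.1804-0.1124i)·(-0.2800-0.2300i)  (+0.5818+0.0365i)·(+0.0182+0.2780i)  (+0.3158+0.2567i)·(-0.1163+0.1241i)  (-0.1573-0.5716i)·(+0.2851+0.0000i)  (-0.1033+0.2820i)·(+0.1163+0.1241i)  (+0.0715-0.0489i)·(+0.0182-0.2780i)  (-0.0142-0.0003i)·(+0.2800-0.2300i)
Y_3^1(R⁻¹ n̂) = -0.252753+0.001140i

Re=-0.2528 Im=0.0011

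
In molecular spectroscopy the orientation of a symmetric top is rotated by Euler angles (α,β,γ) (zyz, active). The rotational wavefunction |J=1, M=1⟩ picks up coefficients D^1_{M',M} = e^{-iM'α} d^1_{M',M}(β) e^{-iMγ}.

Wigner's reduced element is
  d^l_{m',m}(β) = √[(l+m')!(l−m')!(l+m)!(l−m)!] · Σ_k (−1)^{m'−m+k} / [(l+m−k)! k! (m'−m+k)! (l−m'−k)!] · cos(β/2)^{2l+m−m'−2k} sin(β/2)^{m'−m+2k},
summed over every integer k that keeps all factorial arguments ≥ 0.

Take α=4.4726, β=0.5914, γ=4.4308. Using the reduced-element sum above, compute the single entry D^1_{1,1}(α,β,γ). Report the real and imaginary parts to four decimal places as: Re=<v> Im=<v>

Split into d^1_{1,1}(β=0.5914) × two z-phases.
Half-angle: c=0.956598, s=0.291410. N=√(2·1·2·1)=2.000000
The bounds max(0,m−m')=0 and min(l+m,l−m')=0 give 1 term
  k=0: (−1)^0·2.0000/(2)·0.9566^2·0.2914^0 = +0.915080
d^1_{1,1}(0.5914) = +0.915080
Attach z-rotation phases: D = e^{-i(1)(4.4726)}·(+0.915080)·e^{-i(1)(4.4308)} = -0.793497-0.455779i

Re=-0.7935 Im=-0.4558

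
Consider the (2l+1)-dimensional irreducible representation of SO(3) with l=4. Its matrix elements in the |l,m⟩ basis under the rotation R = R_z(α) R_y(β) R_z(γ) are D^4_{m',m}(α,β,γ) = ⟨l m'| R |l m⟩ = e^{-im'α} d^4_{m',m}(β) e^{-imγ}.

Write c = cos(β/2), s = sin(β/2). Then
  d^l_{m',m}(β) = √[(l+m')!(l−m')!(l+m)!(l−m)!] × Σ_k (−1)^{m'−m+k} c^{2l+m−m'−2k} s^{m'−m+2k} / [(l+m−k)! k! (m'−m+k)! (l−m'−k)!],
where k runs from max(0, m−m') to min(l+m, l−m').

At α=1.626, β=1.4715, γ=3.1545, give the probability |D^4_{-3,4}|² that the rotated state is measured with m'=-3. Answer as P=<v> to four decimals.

First d^4_{-3,4}(β=1.4715), then the phase factors e^{-i(-3)α} and e^{-i(4)γ}:
c=cos(1.4715/2)=0.741328, s=sin(1.4715/2)=0.671143; N=√[1·5040·40320·1]=14255.272709
Admissible k: 7..7 (factorial args all ≥0)
  k=7: (−1)^0·14255.2727/(5040)·0.7413^1·0.6711^7 = +0.128606
d^4_{-3,4}(1.4715) = +0.128606
|D^4_{-3,4}|² = |d^4_{-3,4}(β)|² = (+0.128606)² = 0.016540 (the z-rotation phases have unit modulus)

P=0.0165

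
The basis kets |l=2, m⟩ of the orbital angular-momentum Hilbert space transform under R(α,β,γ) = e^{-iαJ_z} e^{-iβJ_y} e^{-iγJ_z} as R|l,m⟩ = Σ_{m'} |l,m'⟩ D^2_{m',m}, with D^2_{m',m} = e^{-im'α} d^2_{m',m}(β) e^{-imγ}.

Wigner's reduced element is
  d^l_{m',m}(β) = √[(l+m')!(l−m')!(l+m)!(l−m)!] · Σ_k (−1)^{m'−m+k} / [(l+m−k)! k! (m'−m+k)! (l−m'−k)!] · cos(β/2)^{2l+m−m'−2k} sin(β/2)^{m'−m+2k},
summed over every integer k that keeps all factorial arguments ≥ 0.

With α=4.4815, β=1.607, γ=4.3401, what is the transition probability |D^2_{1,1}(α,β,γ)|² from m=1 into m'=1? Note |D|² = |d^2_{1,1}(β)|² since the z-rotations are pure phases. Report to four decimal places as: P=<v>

First d^2_{1,1}(β=1.607), then the phase factors e^{-i(1)α} and e^{-i(1)γ}:
c=cos(1.607/2)=0.694192, s=sin(1.607/2)=0.719790; N=√[6·1·6·1]=6.000000
The bounds max(0,m−m')=0 and min(l+m,l−m')=1 give 2 terms
  k=0: (−1)^0·6.0000/(6)·0.6942^4·0.7198^0 = +0.232230
  k=1: (−1)^1·6.0000/(2)·0.6942^2·0.7198^2 = -0.749017
d^2_{1,1}(1.607) = +0.232230 -0.749017 = -0.516788
|D^2_{1,1}|² = |d^2_{1,1}(β)|² = (-0.516788)² = 0.267070 (the z-rotation phases have unit modulus)

P=0.2671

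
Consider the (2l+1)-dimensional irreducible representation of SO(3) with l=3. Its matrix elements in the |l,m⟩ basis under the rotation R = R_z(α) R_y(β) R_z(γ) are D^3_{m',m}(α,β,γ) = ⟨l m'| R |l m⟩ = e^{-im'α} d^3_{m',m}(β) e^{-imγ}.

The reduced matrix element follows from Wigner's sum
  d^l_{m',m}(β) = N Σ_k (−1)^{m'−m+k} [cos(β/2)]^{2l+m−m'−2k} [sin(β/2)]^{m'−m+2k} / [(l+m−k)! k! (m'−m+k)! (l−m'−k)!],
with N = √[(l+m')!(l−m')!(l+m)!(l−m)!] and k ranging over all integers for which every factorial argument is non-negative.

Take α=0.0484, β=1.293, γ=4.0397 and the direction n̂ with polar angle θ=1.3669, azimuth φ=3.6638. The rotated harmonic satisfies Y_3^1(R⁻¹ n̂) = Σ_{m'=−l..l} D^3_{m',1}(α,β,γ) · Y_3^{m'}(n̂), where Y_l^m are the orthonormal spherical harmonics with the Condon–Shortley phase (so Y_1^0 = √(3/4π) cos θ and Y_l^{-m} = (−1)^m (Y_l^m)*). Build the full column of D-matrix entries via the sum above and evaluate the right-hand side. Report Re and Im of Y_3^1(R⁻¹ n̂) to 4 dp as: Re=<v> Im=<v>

Need the full column D^3_{m',1} for m'=−3..3 at α=0.0484, β=1.293, γ=4.0397.
cos(β/2)=0.798197, sin(β/2)=0.602396
d^3_{-3,1}: single k=4 term ⇒ +0.324934;  D = -0.237106+0.222178i
d^3_{-2,1}: k∈[3..4] ⇒ +0.703084 -0.200227 = +0.502858;  D = -0.349872+0.361186i
d^3_{-1,1}: k∈[2..4] ⇒ +0.883805 -0.671181 +0.047785 = +0.260409;  D = -0.171923+0.195590i
d^3_{0,1}: k∈[1..3] ⇒ +0.676120 -1.155286 +0.219337 = -0.259829;  D = +0.161897-0.203225i
d^3_{1,1}: k∈[0..2] ⇒ +0.258619 -1.178407 +0.503386 = -0.416402;  D = +0.243395-0.337860i
d^3_{2,1}: k∈[0..1] ⇒ -0.617210 +0.703084 = +0.085874;  D = -0.046766+0.072024i
d^3_{3,1}: single k=0 term ⇒ +0.570494;  D = -0.287167+0.492949i
Y_3^{m'}(θ=1.3669,φ=3.6638) and Σ D·Y over m':
  (-0.2371+0.2222i)·(-0.0016+0.3918i)  (-0.3499+0.3612i)·(+0.0997-0.1716i)  (-0.1719+0.1956i)·(+0.2181-0.1255i)  (+0.1619-0.2032i)·(-0.2112+0.0000i)  (+0.2434-0.3379i)·(-0.2181-0.1255i)  (-0.0468+0.0720i)·(+0.0997+0.1716i)  (-0.2872+0.4929i)·(+0.0016+0.3918i)
Y_3^1(R⁻¹ n̂) = -0.412832+0.040503i

Re=-0.4128 Im=0.0405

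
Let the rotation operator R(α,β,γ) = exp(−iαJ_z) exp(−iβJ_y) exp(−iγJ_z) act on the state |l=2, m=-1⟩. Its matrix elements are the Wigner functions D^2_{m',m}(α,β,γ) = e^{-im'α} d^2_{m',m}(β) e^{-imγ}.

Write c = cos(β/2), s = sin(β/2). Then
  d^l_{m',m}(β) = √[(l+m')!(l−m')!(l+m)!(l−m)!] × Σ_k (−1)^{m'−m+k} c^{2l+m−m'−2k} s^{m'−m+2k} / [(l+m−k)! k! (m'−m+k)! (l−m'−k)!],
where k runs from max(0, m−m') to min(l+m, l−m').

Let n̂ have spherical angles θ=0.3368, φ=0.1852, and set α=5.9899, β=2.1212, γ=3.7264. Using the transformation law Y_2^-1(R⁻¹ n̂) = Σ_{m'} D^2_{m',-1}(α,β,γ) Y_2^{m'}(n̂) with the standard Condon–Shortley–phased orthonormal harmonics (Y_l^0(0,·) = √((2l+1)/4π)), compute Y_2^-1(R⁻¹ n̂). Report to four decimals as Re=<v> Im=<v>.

Re=-0.1345 Im=-0.1234

Need the full column D^2_{m',-1} for m'=−2..2 at α=5.9899, β=2.1212, γ=3.7264.
cos(β/2)=0.488349, sin(β/2)=0.872649
d^2_{-2,-1}: single k=1 term ⇒ +0.203263;  D = -0.203263+0.000358i
d^2_{-1,-1}: k∈[0..1] ⇒ +0.056875 -0.544829 = -0.487954;  D = +0.467366+0.140243i
d^2_{0,-1}: k∈[0..1] ⇒ -0.248946 +0.794921 = +0.545975;  D = -0.455244-0.301399i
d^2_{1,-1}: k∈[0..1] ⇒ +0.544829 -0.579906 = -0.035077;  D = +0.022401+0.026993i
d^2_{2,-1}: single k=0 term ⇒ -0.649050;  D = +0.252404+0.597962i
Y_2^{m'}(θ=0.3368,φ=0.1852) and Σ D·Y over m':
  (-0.2033+0.0004i)·(+0.0393-0.0153i)  (+0.4674+0.1402i)·(+0.2368-0.0444i)  (-0.4552-0.3014i)·(+0.5275+0.0000i)  (+0.0224+0.0270i)·(-0.2368-0.0444i)  (+0.2524+0.5980i)·(+0.0393+0.0153i)
Y_2^-1(R⁻¹ n̂) = -0.134507-0.123397i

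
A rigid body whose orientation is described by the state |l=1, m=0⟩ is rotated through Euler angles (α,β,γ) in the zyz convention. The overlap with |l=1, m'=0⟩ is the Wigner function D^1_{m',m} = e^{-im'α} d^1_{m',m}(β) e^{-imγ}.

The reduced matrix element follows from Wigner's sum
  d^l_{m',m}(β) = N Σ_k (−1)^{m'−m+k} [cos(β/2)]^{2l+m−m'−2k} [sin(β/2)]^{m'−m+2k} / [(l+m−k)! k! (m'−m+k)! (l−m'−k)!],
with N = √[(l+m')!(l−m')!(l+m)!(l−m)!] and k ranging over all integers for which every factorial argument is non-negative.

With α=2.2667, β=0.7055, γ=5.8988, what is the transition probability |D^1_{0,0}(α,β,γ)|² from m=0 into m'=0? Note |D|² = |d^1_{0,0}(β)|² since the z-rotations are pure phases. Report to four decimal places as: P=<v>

Split into d^1_{0,0}(β=0.7055) × two z-phases.
With c≡cos(β/2)=0.938426 and s≡sin(β/2)=0.345480, N=[1·1·1·1]^{1/2}=1.000000
k∈{0,1} keeps every argument non-negative
  k=0: (−1)^0·1.0000/(1)·0.9384^2·0.3455^0 = +0.880644
  k=1: (−1)^1·1.0000/(1)·0.9384^0·0.3455^2 = -0.119356
d^1_{0,0}(0.7055) = +0.880644 -0.119356 = +0.761287
|D^1_{0,0}|² = |d^1_{0,0}(β)|² = (+0.761287)² = 0.579559 (the z-rotation phases have unit modulus)

P=0.5796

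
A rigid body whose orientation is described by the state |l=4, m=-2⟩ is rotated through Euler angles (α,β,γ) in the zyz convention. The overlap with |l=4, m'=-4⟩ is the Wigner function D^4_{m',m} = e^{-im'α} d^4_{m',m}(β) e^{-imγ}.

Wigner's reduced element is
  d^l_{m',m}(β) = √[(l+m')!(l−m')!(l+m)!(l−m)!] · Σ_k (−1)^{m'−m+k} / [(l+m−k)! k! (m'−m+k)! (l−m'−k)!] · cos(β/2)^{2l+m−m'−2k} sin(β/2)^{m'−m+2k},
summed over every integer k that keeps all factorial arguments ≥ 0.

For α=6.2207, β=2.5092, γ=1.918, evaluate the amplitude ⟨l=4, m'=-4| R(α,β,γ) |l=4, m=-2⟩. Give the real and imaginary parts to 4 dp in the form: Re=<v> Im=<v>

First d^4_{-4,-2}(β=2.5092), then the phase factors e^{-i(-4)α} and e^{-i(-2)γ}:
c=cos(2.5092/2)=0.310954, s=sin(2.5092/2)=0.950425; N=√[1·40320·2·720]=7619.763776
k: max(0,(-2)−(-4))=2 … min(4+(-2),4−(-4))=2
  k=2: (−1)^0·7619.7638/(1440)·0.3110^6·0.9504^2 = +0.004321
d^4_{-4,-2}(2.5092) = +0.004321
D = (+0.968927-0.247347i)·(+0.004321)·(-0.768433-0.639930i) = -0.003901-0.001858i

Re=-0.0039 Im=-0.0019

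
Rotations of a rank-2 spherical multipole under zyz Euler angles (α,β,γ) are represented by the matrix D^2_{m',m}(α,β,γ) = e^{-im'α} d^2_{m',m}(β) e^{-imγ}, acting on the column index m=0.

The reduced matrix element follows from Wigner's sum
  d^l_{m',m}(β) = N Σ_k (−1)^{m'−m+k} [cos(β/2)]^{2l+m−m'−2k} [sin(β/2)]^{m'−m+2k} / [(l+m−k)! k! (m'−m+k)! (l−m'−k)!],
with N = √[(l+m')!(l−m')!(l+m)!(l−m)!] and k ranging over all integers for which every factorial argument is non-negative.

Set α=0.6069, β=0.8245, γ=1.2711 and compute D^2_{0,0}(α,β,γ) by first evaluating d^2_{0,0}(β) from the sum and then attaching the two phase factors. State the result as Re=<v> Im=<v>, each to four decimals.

Re=0.1914 Im=0.0000

First d^2_{0,0}(β=0.8245), then the phase factors e^{-i(0)α} and e^{-i(0)γ}:
With c≡cos(β/2)=0.916222 and s≡sin(β/2)=0.400672, N=[2·2·2·2]^{1/2}=4.000000
k∈{0,1,2} keeps every argument non-negative
  k=0: (−1)^0·4.0000/(4)·0.9162^4·0.4007^0 = +0.704697
  k=1: (−1)^1·4.0000/(1)·0.9162^2·0.4007^2 = -0.539062
  k=2: (−1)^2·4.0000/(4)·0.9162^0·0.4007^4 = +0.025772
d^2_{0,0}(0.8245) = +0.704697 -0.539062 +0.025772 = +0.191407
Attach z-rotation phases: D = e^{-i(0)(0.6069)}·(+0.191407)·e^{-i(0)(1.2711)} = +0.191407+0.000000i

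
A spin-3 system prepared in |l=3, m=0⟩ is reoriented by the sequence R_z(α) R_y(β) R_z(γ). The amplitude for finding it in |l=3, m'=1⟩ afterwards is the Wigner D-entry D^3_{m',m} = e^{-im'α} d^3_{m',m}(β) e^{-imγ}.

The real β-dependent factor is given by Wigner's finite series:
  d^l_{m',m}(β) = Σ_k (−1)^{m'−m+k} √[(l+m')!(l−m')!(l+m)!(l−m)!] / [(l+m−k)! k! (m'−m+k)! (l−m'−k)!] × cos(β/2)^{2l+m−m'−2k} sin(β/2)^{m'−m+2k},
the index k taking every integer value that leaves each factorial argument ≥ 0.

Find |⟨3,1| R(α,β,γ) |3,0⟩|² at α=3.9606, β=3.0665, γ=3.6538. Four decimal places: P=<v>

P=0.0166

First d^3_{1,0}(β=3.0665), then the phase factors e^{-i(1)α} and e^{-i(0)γ}:
Half-angle: c=0.037538, s=0.999295. N=√(24·2·6·6)=41.569219
k∈{0,1,2} keeps every argument non-negative
  k=0: (−1)^1·41.5692/(12)·0.0375^5·0.9993^1 = -0.000000
  k=1: (−1)^2·41.5692/(4)·0.0375^3·0.9993^3 = +0.000549
  k=2: (−1)^3·41.5692/(12)·0.0375^1·0.9993^5 = -0.129576
d^3_{1,0}(3.0665) = -0.000000 +0.000549 -0.129576 = -0.129028
|D^3_{1,0}|² = |d^3_{1,0}(β)|² = (-0.129028)² = 0.016648 (the z-rotation phases have unit modulus)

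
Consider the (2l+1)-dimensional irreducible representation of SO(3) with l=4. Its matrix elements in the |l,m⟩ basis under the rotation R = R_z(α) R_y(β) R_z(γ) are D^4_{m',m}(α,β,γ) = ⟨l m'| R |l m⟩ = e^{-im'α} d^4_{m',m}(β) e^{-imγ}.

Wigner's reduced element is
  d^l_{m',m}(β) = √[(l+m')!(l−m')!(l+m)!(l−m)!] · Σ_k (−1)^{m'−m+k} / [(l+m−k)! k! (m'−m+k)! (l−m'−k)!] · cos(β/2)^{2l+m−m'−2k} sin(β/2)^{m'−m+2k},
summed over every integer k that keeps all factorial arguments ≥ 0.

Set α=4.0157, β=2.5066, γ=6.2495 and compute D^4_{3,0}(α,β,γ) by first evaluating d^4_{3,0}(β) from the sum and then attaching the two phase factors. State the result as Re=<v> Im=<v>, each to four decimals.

First d^4_{3,0}(β=2.5066), then the phase factors e^{-i(3)α} and e^{-i(0)γ}:
With c≡cos(β/2)=0.312189 and s≡sin(β/2)=0.950020, N=[5040·1·24·24]^{1/2}=1703.830978
The bounds max(0,m−m')=0 and min(l+m,l−m')=1 give 2 terms
  k=0: (−1)^3·1703.8310/(144)·0.3122^5·0.9500^3 = -0.030085
  k=1: (−1)^4·1703.8310/(144)·0.3122^3·0.9500^5 = +0.278600
d^4_{3,0}(2.5066) = -0.030085 +0.278600 = +0.248515
Attach z-rotation phases: D = e^{-i(3)(4.0157)}·(+0.248515)·e^{-i(0)(6.2495)} = +0.215756+0.123325i

Re=0.2158 Im=0.1233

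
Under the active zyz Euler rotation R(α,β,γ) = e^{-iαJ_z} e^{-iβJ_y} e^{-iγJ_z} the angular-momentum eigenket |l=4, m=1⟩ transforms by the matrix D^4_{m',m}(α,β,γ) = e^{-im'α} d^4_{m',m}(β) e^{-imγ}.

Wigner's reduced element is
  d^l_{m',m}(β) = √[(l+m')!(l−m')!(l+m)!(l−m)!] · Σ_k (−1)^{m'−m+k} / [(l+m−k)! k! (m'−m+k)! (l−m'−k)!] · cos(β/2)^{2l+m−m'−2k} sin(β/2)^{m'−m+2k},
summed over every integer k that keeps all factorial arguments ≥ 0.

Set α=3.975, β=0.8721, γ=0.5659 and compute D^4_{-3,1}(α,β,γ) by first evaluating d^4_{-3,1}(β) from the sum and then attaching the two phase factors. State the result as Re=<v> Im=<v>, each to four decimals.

Re=0.0879 Im=-0.2310

Split into d^4_{-3,1}(β=0.8721) × two z-phases.
c=cos(0.8721/2)=0.906427, s=sin(0.8721/2)=0.422362; N=√[1·5040·120·6]=1904.940944
k∈{4,5} keeps every argument non-negative
  k=4: (−1)^0·1904.9409/(144)·0.9064^4·0.4224^4 = +0.284179
  k=5: (−1)^1·1904.9409/(240)·0.9064^2·0.4224^6 = -0.037021
d^4_{-3,1}(0.8721) = +0.284179 -0.037021 = +0.247158
Phases: e^{-i·(-3)·3.975}=+0.801276-0.598294i, e^{-i·(1)·0.5659}=+0.844106-0.536176i ⇒ D=+0.087882-0.231006i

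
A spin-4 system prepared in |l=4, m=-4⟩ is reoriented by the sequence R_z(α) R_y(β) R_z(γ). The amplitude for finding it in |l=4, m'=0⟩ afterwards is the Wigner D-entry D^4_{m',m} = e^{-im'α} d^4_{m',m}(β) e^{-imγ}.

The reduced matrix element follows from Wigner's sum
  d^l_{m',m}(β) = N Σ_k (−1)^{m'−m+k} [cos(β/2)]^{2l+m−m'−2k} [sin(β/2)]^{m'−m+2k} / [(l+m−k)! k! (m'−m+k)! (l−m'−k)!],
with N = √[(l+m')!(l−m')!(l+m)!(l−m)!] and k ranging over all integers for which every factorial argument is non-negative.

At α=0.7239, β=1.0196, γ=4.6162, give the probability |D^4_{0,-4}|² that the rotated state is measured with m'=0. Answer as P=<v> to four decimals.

Split into d^4_{0,-4}(β=1.0196) × two z-phases.
Half-angle: c=0.872842, s=0.488003. N=√(24·24·1·40320)=4819.161753
k∈{0} keeps every argument non-negative
  k=0: (−1)^4·4819.1618/(576)·0.8728^4·0.4880^4 = +0.275411
d^4_{0,-4}(1.0196) = +0.275411
|D^4_{0,-4}|² = |d^4_{0,-4}(β)|² = (+0.275411)² = 0.075851 (the z-rotation phases have unit modulus)

P=0.0759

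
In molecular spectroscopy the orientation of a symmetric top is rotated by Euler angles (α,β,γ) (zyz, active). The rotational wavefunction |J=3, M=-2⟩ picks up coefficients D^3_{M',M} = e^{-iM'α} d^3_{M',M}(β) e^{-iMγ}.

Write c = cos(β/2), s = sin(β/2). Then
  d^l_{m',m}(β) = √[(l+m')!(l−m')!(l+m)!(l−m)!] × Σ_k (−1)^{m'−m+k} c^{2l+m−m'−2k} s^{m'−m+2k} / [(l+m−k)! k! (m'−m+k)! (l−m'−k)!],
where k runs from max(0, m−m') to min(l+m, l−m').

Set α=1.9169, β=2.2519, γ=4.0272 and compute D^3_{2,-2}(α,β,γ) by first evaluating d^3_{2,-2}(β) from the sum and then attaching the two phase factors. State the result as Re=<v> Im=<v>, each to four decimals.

Re=-0.0348 Im=-0.0650

Split into d^3_{2,-2}(β=2.2519) × two z-phases.
Half-angle: c=0.430319, s=0.902677. N=√(120·1·1·120)=120.000000
The bounds max(0,m−m')=0 and min(l+m,l−m')=1 give 2 terms
  k=0: (−1)^4·120.0000/(24)·0.4303^2·0.9027^4 = +0.614724
  k=1: (−1)^5·120.0000/(120)·0.4303^0·0.9027^6 = -0.540996
d^3_{2,-2}(2.2519) = +0.614724 -0.540996 = +0.073729
Attach z-rotation phases: D = e^{-i(2)(1.9169)}·(+0.073729)·e^{-i(-2)(4.0272)} = -0.034815-0.064991i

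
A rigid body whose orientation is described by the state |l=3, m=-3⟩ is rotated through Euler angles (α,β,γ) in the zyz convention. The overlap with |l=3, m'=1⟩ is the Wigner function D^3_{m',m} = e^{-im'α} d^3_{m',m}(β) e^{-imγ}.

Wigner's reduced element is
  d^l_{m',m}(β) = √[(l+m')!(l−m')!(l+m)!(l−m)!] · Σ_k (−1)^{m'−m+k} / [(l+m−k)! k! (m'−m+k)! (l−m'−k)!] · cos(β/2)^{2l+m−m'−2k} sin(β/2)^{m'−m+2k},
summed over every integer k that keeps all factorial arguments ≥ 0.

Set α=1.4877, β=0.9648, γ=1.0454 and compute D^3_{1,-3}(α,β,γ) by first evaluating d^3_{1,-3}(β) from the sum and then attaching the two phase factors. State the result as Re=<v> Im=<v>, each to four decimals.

First d^3_{1,-3}(β=0.9648), then the phase factors e^{-i(1)α} and e^{-i(-3)γ}:
c=cos(0.9648/2)=0.885884, s=sin(0.9648/2)=0.463907; N=√[24·2·1·720]=185.903201
Admissible k: 0..0 (factorial args all ≥0)
  k=0: (−1)^4·185.9032/(48)·0.8859^2·0.4639^4 = +0.140774
d^3_{1,-3}(0.9648) = +0.140774
Phases: e^{-i·(1)·1.4877}=+0.083001-0.996549i, e^{-i·(-3)·1.0454}=-0.999985+0.005393i ⇒ D=-0.010928+0.140349i

Re=-0.0109 Im=0.1403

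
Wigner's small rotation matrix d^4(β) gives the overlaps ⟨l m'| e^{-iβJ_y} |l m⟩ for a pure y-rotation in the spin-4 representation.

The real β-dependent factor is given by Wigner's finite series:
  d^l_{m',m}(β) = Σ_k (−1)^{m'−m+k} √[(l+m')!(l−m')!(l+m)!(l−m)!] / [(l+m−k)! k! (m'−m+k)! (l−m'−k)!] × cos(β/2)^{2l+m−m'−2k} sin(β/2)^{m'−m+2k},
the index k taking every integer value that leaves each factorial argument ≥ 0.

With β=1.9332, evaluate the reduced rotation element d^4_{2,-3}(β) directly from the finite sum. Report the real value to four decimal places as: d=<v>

d^4_{2,-3}(β=1.9332) via Wigner's sum:
With c≡cos(β/2)=0.568101 and s≡sin(β/2)=0.822959, N=[720·2·1·5040]^{1/2}=2693.993318
Admissible k: 0..1 (factorial args all ≥0)
  k=0: (−1)^5·2693.9933/(240)·0.5681^3·0.8230^5 = -0.776877
  k=1: (−1)^6·2693.9933/(720)·0.5681^1·0.8230^7 = +0.543421
d^4_{2,-3}(1.9332) = -0.776877 +0.543421 = -0.233456

d=-0.2335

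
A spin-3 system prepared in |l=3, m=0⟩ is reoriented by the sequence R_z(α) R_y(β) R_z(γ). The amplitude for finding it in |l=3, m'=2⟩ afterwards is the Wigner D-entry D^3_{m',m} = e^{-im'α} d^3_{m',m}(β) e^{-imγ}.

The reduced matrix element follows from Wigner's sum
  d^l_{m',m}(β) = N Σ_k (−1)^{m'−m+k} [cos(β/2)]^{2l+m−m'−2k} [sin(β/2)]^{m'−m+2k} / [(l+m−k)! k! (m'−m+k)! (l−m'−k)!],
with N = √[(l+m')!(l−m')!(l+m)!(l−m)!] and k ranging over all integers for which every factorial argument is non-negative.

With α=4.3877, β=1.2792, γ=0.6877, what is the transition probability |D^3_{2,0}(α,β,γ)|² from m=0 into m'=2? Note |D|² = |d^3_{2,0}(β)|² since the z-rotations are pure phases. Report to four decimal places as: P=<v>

P=0.1304

First d^3_{2,0}(β=1.2792), then the phase factors e^{-i(2)α} and e^{-i(0)γ}:
c=cos(1.2792/2)=0.802335, s=sin(1.2792/2)=0.596875; N=√[120·1·6·6]=65.726707
k∈{0,1} keeps every argument non-negative
  k=0: (−1)^2·65.7267/(12)·0.8023^4·0.5969^2 = +0.808628
  k=1: (−1)^3·65.7267/(12)·0.8023^2·0.5969^4 = -0.447511
d^3_{2,0}(1.2792) = +0.808628 -0.447511 = +0.361117
|D^3_{2,0}|² = |d^3_{2,0}(β)|² = (+0.361117)² = 0.130405 (the z-rotation phases have unit modulus)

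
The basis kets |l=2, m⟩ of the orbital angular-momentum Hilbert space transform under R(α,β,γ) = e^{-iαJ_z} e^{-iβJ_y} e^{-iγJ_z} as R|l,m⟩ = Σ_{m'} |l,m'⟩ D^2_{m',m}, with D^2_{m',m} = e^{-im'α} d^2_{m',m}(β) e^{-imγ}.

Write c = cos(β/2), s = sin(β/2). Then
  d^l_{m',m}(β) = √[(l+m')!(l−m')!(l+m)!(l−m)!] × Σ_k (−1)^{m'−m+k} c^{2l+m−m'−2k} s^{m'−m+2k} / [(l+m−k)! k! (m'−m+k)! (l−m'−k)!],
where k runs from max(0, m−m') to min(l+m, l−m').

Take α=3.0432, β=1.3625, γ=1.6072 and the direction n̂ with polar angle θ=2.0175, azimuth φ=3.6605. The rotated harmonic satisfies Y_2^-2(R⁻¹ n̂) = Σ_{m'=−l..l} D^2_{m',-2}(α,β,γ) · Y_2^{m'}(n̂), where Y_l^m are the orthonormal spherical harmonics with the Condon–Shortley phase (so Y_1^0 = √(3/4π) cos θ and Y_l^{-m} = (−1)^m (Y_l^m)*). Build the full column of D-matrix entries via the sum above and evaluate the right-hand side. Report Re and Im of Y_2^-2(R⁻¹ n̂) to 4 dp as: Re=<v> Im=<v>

Re=-0.0391 Im=0.2296

Need the full column D^2_{m',-2} for m'=−2..2 at α=3.0432, β=1.3625, γ=1.6072.
cos(β/2)=0.776786, sin(β/2)=0.629764
d^2_{-2,-2}: single k=0 term ⇒ +0.364088;  D = -0.361293+0.045023i
d^2_{-1,-2}: single k=0 term ⇒ -0.590354;  D = -0.590161+0.015103i
d^2_{0,-2}: single k=0 term ⇒ +0.586185;  D = -0.584632-0.042641i
d^2_{1,-2}: single k=0 term ⇒ -0.388031;  D = -0.382358-0.066107i
d^2_{2,-2}: single k=0 term ⇒ +0.157294;  D = -0.151613-0.041894i
Y_2^{m'}(θ=2.0175,φ=3.6605) and Σ D·Y over m':
  (-0.3613+0.0450i)·(+0.1596-0.2706i)  (-0.5902+0.0151i)·(+0.2614-0.1493i)  (-0.5846-0.0426i)·(-0.1388+0.0000i)  (-0.3824-0.0661i)·(-0.2614-0.1493i)  (-0.1516-0.0419i)·(+0.1596+0.2706i)
Y_2^-2(R⁻¹ n̂) = -0.039129+0.229554i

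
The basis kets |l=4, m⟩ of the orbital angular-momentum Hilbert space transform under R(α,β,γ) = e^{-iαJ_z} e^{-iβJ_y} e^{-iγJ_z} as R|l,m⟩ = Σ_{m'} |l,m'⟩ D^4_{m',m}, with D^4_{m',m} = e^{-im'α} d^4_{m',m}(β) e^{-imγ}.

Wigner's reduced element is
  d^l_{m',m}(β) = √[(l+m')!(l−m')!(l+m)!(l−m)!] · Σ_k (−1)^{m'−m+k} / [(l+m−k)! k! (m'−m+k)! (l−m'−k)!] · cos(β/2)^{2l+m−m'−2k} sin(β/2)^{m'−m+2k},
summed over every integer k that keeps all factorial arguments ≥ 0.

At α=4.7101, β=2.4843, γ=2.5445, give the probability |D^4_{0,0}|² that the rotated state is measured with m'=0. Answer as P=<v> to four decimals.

D^4_{0,0}(4.7101,2.4843,2.5445) = e^{-i·0·4.7101}·d^4_{0,0}(2.4843)·e^{-i·0·2.5445}. Compute d first:
Half-angle: c=0.322762, s=0.946480. N=√(24·24·24·24)=576.000000
k∈{0,1,2,3,4} keeps every argument non-negative
  k=0: (−1)^0·576.0000/(576)·0.3228^8·0.9465^0 = +0.000118
  k=1: (−1)^1·576.0000/(36)·0.3228^6·0.9465^2 = -0.016205
  k=2: (−1)^2·576.0000/(16)·0.3228^4·0.9465^4 = +0.313530
  k=3: (−1)^3·576.0000/(36)·0.3228^2·0.9465^6 = -1.198268
  k=4: (−1)^4·576.0000/(576)·0.3228^0·0.9465^8 = +0.644009
d^4_{0,0}(2.4843) = +0.000118 -0.016205 +0.313530 -1.198268 +0.644009 = -0.256816
|D^4_{0,0}|² = |d^4_{0,0}(β)|² = (-0.256816)² = 0.065955 (the z-rotation phases have unit modulus)

P=0.0660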